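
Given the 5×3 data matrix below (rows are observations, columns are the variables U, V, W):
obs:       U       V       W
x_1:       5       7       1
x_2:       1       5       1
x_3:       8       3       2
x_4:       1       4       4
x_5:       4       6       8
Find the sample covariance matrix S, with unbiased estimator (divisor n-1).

Step 1 — column means:
  mean(U) = (5 + 1 + 8 + 1 + 4) / 5 = 19/5 = 3.8
  mean(V) = (7 + 5 + 3 + 4 + 6) / 5 = 25/5 = 5
  mean(W) = (1 + 1 + 2 + 4 + 8) / 5 = 16/5 = 3.2

Step 2 — sample covariance S[i,j] = (1/(n-1)) · Σ_k (x_{k,i} - mean_i) · (x_{k,j} - mean_j), with n-1 = 4.
  S[U,U] = ((1.2)·(1.2) + (-2.8)·(-2.8) + (4.2)·(4.2) + (-2.8)·(-2.8) + (0.2)·(0.2)) / 4 = 34.8/4 = 8.7
  S[U,V] = ((1.2)·(2) + (-2.8)·(0) + (4.2)·(-2) + (-2.8)·(-1) + (0.2)·(1)) / 4 = -3/4 = -0.75
  S[U,W] = ((1.2)·(-2.2) + (-2.8)·(-2.2) + (4.2)·(-1.2) + (-2.8)·(0.8) + (0.2)·(4.8)) / 4 = -2.8/4 = -0.7
  S[V,V] = ((2)·(2) + (0)·(0) + (-2)·(-2) + (-1)·(-1) + (1)·(1)) / 4 = 10/4 = 2.5
  S[V,W] = ((2)·(-2.2) + (0)·(-2.2) + (-2)·(-1.2) + (-1)·(0.8) + (1)·(4.8)) / 4 = 2/4 = 0.5
  S[W,W] = ((-2.2)·(-2.2) + (-2.2)·(-2.2) + (-1.2)·(-1.2) + (0.8)·(0.8) + (4.8)·(4.8)) / 4 = 34.8/4 = 8.7

S is symmetric (S[j,i] = S[i,j]). Assembling:

S = [[8.7, -0.75, -0.7],
 [-0.75, 2.5, 0.5],
 [-0.7, 0.5, 8.7]]


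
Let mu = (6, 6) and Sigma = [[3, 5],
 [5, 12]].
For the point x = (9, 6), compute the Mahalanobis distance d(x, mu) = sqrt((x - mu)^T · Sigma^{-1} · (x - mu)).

Step 1 — centre the observation: (x - mu) = (3, 0).

Step 2 — invert Sigma. det(Sigma) = 3·12 - (5)² = 11.
  Sigma^{-1} = (1/det) · [[d, -b], [-b, a]] = [[1.0909, -0.4545],
 [-0.4545, 0.2727]].

Step 3 — form the quadratic (x - mu)^T · Sigma^{-1} · (x - mu):
  Sigma^{-1} · (x - mu) = (3.2727, -1.3636).
  (x - mu)^T · [Sigma^{-1} · (x - mu)] = (3)·(3.2727) + (0)·(-1.3636) = 9.8182.

Step 4 — take square root: d = √(9.8182) ≈ 3.1334.

d(x, mu) = √(9.8182) ≈ 3.1334


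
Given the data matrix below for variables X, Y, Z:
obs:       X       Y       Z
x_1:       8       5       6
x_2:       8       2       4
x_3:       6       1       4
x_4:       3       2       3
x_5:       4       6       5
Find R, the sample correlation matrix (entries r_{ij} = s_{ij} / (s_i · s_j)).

Step 1 — column means:
  mean(X) = (8 + 8 + 6 + 3 + 4) / 5 = 29/5 = 5.8
  mean(Y) = (5 + 2 + 1 + 2 + 6) / 5 = 16/5 = 3.2
  mean(Z) = (6 + 4 + 4 + 3 + 5) / 5 = 22/5 = 4.4

Step 2 — sample variances and covariances s[i,j] = (1/(n-1)) · Σ_k (x_{k,i} - mean_i) · (x_{k,j} - mean_j), with n-1 = 4:
  s[X,X] = ((2.2)·(2.2) + (2.2)·(2.2) + (0.2)·(0.2) + (-2.8)·(-2.8) + (-1.8)·(-1.8)) / 4 = 20.8/4 = 5.2
  s[X,Y] = ((2.2)·(1.8) + (2.2)·(-1.2) + (0.2)·(-2.2) + (-2.8)·(-1.2) + (-1.8)·(2.8)) / 4 = -0.8/4 = -0.2
  s[X,Z] = ((2.2)·(1.6) + (2.2)·(-0.4) + (0.2)·(-0.4) + (-2.8)·(-1.4) + (-1.8)·(0.6)) / 4 = 5.4/4 = 1.35
  s[Y,Y] = ((1.8)·(1.8) + (-1.2)·(-1.2) + (-2.2)·(-2.2) + (-1.2)·(-1.2) + (2.8)·(2.8)) / 4 = 18.8/4 = 4.7
  s[Y,Z] = ((1.8)·(1.6) + (-1.2)·(-0.4) + (-2.2)·(-0.4) + (-1.2)·(-1.4) + (2.8)·(0.6)) / 4 = 7.6/4 = 1.9
  s[Z,Z] = ((1.6)·(1.6) + (-0.4)·(-0.4) + (-0.4)·(-0.4) + (-1.4)·(-1.4) + (0.6)·(0.6)) / 4 = 5.2/4 = 1.3
  Sample standard deviations s_i = √(s[i,i]):
  s(X) = √(5.2) = 2.2804
  s(Y) = √(4.7) = 2.1679
  s(Z) = √(1.3) = 1.1402

Step 3 — r_{ij} = s_{ij} / (s_i · s_j):
  r[X,X] = 1 (diagonal).
  r[X,Y] = -0.2 / (2.2804 · 2.1679) = -0.2 / 4.9437 = -0.0405
  r[X,Z] = 1.35 / (2.2804 · 1.1402) = 1.35 / 2.6 = 0.5192
  r[Y,Y] = 1 (diagonal).
  r[Y,Z] = 1.9 / (2.1679 · 1.1402) = 1.9 / 2.4718 = 0.7687
  r[Z,Z] = 1 (diagonal).

R is symmetric with unit diagonal. Assembling:

R = [[1, -0.0405, 0.5192],
 [-0.0405, 1, 0.7687],
 [0.5192, 0.7687, 1]]


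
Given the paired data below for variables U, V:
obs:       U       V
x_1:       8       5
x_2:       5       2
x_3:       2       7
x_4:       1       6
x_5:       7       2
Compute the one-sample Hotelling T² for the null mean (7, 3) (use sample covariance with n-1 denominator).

Step 1 — sample mean vector:
  mean(U) = (8 + 5 + 2 + 1 + 7) / 5 = 23/5 = 4.6
  mean(V) = (5 + 2 + 7 + 6 + 2) / 5 = 22/5 = 4.4
  x̄ = (4.6, 4.4),  deviation x̄ - mu_0 = (4.6, 4.4) - (7, 3) = (-2.4, 1.4).

Step 2 — sample covariance matrix, S[i,j] = (1/(n-1)) · Σ_k (x_{k,i} - mean_i) · (x_{k,j} - mean_j), divisor n-1 = 4:
  S[U,U] = ((3.4)·(3.4) + (0.4)·(0.4) + (-2.6)·(-2.6) + (-3.6)·(-3.6) + (2.4)·(2.4)) / 4 = 37.2/4 = 9.3
  S[U,V] = ((3.4)·(0.6) + (0.4)·(-2.4) + (-2.6)·(2.6) + (-3.6)·(1.6) + (2.4)·(-2.4)) / 4 = -17.2/4 = -4.3
  S[V,V] = ((0.6)·(0.6) + (-2.4)·(-2.4) + (2.6)·(2.6) + (1.6)·(1.6) + (-2.4)·(-2.4)) / 4 = 21.2/4 = 5.3
  S = [[9.3, -4.3],
 [-4.3, 5.3]].

Step 3 — invert S. det(S) = 9.3·5.3 - (-4.3)² = 30.8.
  S^{-1} = (1/det) · [[d, -b], [-b, a]] = [[0.1721, 0.1396],
 [0.1396, 0.3019]].

Step 4 — quadratic form (x̄ - mu_0)^T · S^{-1} · (x̄ - mu_0):
  S^{-1} · (x̄ - mu_0) = (-0.2175, 0.0877),
  (x̄ - mu_0)^T · [...] = (-2.4)·(-0.2175) + (1.4)·(0.0877) = 0.6448.

Step 5 — scale by n: T² = 5 · 0.6448 = 3.224.

T² ≈ 3.224


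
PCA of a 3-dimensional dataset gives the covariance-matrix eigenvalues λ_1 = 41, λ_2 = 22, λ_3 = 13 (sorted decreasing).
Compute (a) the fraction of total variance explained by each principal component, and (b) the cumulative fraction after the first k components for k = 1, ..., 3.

Step 1 — total variance = trace(Sigma) = Σ λ_i = 41 + 22 + 13 = 76.

Step 2 — fraction explained by component i = λ_i / Σ λ:
  PC1: 41/76 = 0.5395
  PC2: 22/76 = 0.2895
  PC3: 13/76 = 0.1711

Step 3 — cumulative fraction after k components = (λ_1 + ... + λ_k) / Σ λ:
  k = 1: 41/76 = 0.5395
  k = 2: (41 + 22)/76 = 63/76 = 0.8289
  k = 3: (41 + 22 + 13)/76 = 76/76 = 1

Summary (fraction, with percent):

explained: PC1 0.5395 (53.95%), PC2 0.2895 (28.95%), PC3 0.1711 (17.11%);  cumulative: 0.5395, 0.8289, 1


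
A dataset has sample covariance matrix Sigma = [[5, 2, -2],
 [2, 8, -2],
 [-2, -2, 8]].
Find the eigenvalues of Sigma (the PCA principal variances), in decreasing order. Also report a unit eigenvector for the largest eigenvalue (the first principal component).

Step 1 — characteristic polynomial p(λ) = det(λI - Sigma) = λ³ - tr·λ² + c_1·λ - det, where tr = trace, c_1 = sum of the principal 2×2 minors, det = det(Sigma):
  tr = 5 + 8 + 8 = 21,
  c_1 = (5·8 - (2)²) + (5·8 - (-2)²) + (8·8 - (-2)²) = 36 + 36 + 60 = 132,
  det = 5·(8·8 - (-2)²) - (2)·((2)·8 - (-2)·(-2)) + (-2)·((2)·(-2) - 8·(-2)) = 5·(60) - (2)·(12) + (-2)·(12) = 252.
  So p(λ) = λ³ - 21λ² + 132λ - 252.
Step 2 — look for an integer root (rational root theorem: any rational root is an integer divisor of 252). Testing λ = 6:
  p(6) = 216 - 756 + 792 - 252 = 0  ✓
  Dividing out (λ - 6): p(λ) = (λ - 6)(λ² - 15λ + 42).
Step 3 — remaining eigenvalues from the quadratic λ² - 15λ + 42 = 0:
  Δ = 15² - 4·42 = 225 - 168 = 57,  λ = (15 ± √57)/2 = (15 ± 7.5498)/2 ≈ 11.2749 or 3.7251.
  Sorted: λ_1 = 11.2749,  λ_2 = 6,  λ_3 = 3.7251  (check: sum = 21 = tr ✓).

Step 4 — unit eigenvector for λ_1 ≈ 11.2749: v spans the null space of (Sigma - λ_1 I), whose rows are
  r_1 = (-6.2749, 2, -2),  r_2 = (2, -3.2749, -2),  r_3 = (-2, -2, -3.2749).
  v is orthogonal to every row, so take v ∝ r_1 × r_2 = ((2)·(-2) - (-2)·(-3.2749), (-2)·(2) - (-6.2749)·(-2), (-6.2749)·(-3.2749) - (2)·(2)) ≈ (-10.5498, -16.5498, 16.5498).
  Rescale (multiply by -1 so the first nonzero entry is positive): u = (10.5498, 16.5498, -16.5498).
  ||u|| = √((10.5498)² + (16.5498)² + (-16.5498)²) = √(659.093) ≈ 25.6728,  v_1 = u/||u|| ≈ (0.4109, 0.6446, -0.6446) (||v_1|| = 1).

λ_1 = 11.2749,  λ_2 = 6,  λ_3 = 3.7251;  v_1 ≈ (0.4109, 0.6446, -0.6446)


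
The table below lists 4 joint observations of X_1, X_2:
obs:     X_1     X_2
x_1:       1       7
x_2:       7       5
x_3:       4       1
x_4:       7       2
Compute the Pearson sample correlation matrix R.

Step 1 — column means:
  mean(X_1) = (1 + 7 + 4 + 7) / 4 = 19/4 = 4.75
  mean(X_2) = (7 + 5 + 1 + 2) / 4 = 15/4 = 3.75

Step 2 — sample variances and covariances s[i,j] = (1/(n-1)) · Σ_k (x_{k,i} - mean_i) · (x_{k,j} - mean_j), with n-1 = 3:
  s[X_1,X_1] = ((-3.75)·(-3.75) + (2.25)·(2.25) + (-0.75)·(-0.75) + (2.25)·(2.25)) / 3 = 24.75/3 = 8.25
  s[X_1,X_2] = ((-3.75)·(3.25) + (2.25)·(1.25) + (-0.75)·(-2.75) + (2.25)·(-1.75)) / 3 = -11.25/3 = -3.75
  s[X_2,X_2] = ((3.25)·(3.25) + (1.25)·(1.25) + (-2.75)·(-2.75) + (-1.75)·(-1.75)) / 3 = 22.75/3 = 7.5833
  Sample standard deviations s_i = √(s[i,i]):
  s(X_1) = √(8.25) = 2.8723
  s(X_2) = √(7.5833) = 2.7538

Step 3 — r_{ij} = s_{ij} / (s_i · s_j):
  r[X_1,X_1] = 1 (diagonal).
  r[X_1,X_2] = -3.75 / (2.8723 · 2.7538) = -3.75 / 7.9096 = -0.4741
  r[X_2,X_2] = 1 (diagonal).

R is symmetric with unit diagonal. Assembling:

R = [[1, -0.4741],
 [-0.4741, 1]]


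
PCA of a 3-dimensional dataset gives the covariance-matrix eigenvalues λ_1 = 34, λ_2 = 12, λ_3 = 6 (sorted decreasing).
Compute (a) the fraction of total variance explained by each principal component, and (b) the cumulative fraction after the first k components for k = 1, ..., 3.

Step 1 — total variance = trace(Sigma) = Σ λ_i = 34 + 12 + 6 = 52.

Step 2 — fraction explained by component i = λ_i / Σ λ:
  PC1: 34/52 = 0.6538
  PC2: 12/52 = 0.2308
  PC3: 6/52 = 0.1154

Step 3 — cumulative fraction after k components = (λ_1 + ... + λ_k) / Σ λ:
  k = 1: 34/52 = 0.6538
  k = 2: (34 + 12)/52 = 46/52 = 0.8846
  k = 3: (34 + 12 + 6)/52 = 52/52 = 1

Summary (fraction, with percent):

explained: PC1 0.6538 (65.38%), PC2 0.2308 (23.08%), PC3 0.1154 (11.54%);  cumulative: 0.6538, 0.8846, 1


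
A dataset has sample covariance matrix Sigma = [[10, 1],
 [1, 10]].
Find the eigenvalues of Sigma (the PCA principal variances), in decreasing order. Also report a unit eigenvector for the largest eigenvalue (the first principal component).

Step 1 — characteristic polynomial of 2×2 Sigma:
  det(Sigma - λI) = λ² - trace · λ + det = 0.
  trace = 10 + 10 = 20, det = 10·10 - (1)² = 99.
Step 2 — discriminant:
  Δ = trace² - 4·det = 400 - 396 = 4.
Step 3 — eigenvalues:
  λ = (trace ± √Δ)/2 = (20 ± 2)/2,
  λ_1 = 11,  λ_2 = 9.

Step 4 — unit eigenvector for λ_1: solve (Sigma - λ_1 I)v = 0. First row:
  (10 - 11)·v_x + (1)·v_y = 0, i.e. (-1)·v_x + (1)·v_y = 0,
  so v ∝ (b, λ_1 - a) = (1, 1) = u.
  ||u|| = √((1)² + (1)²) = √(2) ≈ 1.4142,
  v_1 = u/||u|| ≈ (0.7071, 0.7071) (||v_1|| = 1).

λ_1 = 11,  λ_2 = 9;  v_1 ≈ (0.7071, 0.7071)


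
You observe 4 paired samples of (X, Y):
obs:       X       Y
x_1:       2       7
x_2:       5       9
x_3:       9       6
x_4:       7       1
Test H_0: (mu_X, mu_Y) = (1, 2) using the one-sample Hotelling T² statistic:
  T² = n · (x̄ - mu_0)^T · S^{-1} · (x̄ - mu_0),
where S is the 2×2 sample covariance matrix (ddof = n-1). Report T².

Step 1 — sample mean vector:
  mean(X) = (2 + 5 + 9 + 7) / 4 = 23/4 = 5.75
  mean(Y) = (7 + 9 + 6 + 1) / 4 = 23/4 = 5.75
  x̄ = (5.75, 5.75),  deviation x̄ - mu_0 = (5.75, 5.75) - (1, 2) = (4.75, 3.75).

Step 2 — sample covariance matrix, S[i,j] = (1/(n-1)) · Σ_k (x_{k,i} - mean_i) · (x_{k,j} - mean_j), divisor n-1 = 3:
  S[X,X] = ((-3.75)·(-3.75) + (-0.75)·(-0.75) + (3.25)·(3.25) + (1.25)·(1.25)) / 3 = 26.75/3 = 8.9167
  S[X,Y] = ((-3.75)·(1.25) + (-0.75)·(3.25) + (3.25)·(0.25) + (1.25)·(-4.75)) / 3 = -12.25/3 = -4.0833
  S[Y,Y] = ((1.25)·(1.25) + (3.25)·(3.25) + (0.25)·(0.25) + (-4.75)·(-4.75)) / 3 = 34.75/3 = 11.5833
  S = [[8.9167, -4.0833],
 [-4.0833, 11.5833]].

Step 3 — invert S. det(S) = 8.9167·11.5833 - (-4.0833)² = 86.6111.
  S^{-1} = (1/det) · [[d, -b], [-b, a]] = [[0.1337, 0.0471],
 [0.0471, 0.103]].

Step 4 — quadratic form (x̄ - mu_0)^T · S^{-1} · (x̄ - mu_0):
  S^{-1} · (x̄ - mu_0) = (0.8121, 0.61),
  (x̄ - mu_0)^T · [...] = (4.75)·(0.8121) + (3.75)·(0.61) = 6.1448.

Step 5 — scale by n: T² = 4 · 6.1448 = 24.5792.

T² ≈ 24.5792


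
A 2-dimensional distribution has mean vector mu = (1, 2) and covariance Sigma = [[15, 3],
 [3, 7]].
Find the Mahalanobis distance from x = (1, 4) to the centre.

Step 1 — centre the observation: (x - mu) = (0, 2).

Step 2 — invert Sigma. det(Sigma) = 15·7 - (3)² = 96.
  Sigma^{-1} = (1/det) · [[d, -b], [-b, a]] = [[0.0729, -0.0312],
 [-0.0312, 0.1562]].

Step 3 — form the quadratic (x - mu)^T · Sigma^{-1} · (x - mu):
  Sigma^{-1} · (x - mu) = (-0.0625, 0.3125).
  (x - mu)^T · [Sigma^{-1} · (x - mu)] = (0)·(-0.0625) + (2)·(0.3125) = 0.625.

Step 4 — take square root: d = √(0.625) ≈ 0.7906.

d(x, mu) = √(0.625) ≈ 0.7906


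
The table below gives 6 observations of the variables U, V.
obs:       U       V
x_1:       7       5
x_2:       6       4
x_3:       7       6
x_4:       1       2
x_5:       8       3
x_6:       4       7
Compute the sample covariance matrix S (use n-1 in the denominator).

Step 1 — column means:
  mean(U) = (7 + 6 + 7 + 1 + 8 + 4) / 6 = 33/6 = 5.5
  mean(V) = (5 + 4 + 6 + 2 + 3 + 7) / 6 = 27/6 = 4.5

Step 2 — sample covariance S[i,j] = (1/(n-1)) · Σ_k (x_{k,i} - mean_i) · (x_{k,j} - mean_j), with n-1 = 5.
  S[U,U] = ((1.5)·(1.5) + (0.5)·(0.5) + (1.5)·(1.5) + (-4.5)·(-4.5) + (2.5)·(2.5) + (-1.5)·(-1.5)) / 5 = 33.5/5 = 6.7
  S[U,V] = ((1.5)·(0.5) + (0.5)·(-0.5) + (1.5)·(1.5) + (-4.5)·(-2.5) + (2.5)·(-1.5) + (-1.5)·(2.5)) / 5 = 6.5/5 = 1.3
  S[V,V] = ((0.5)·(0.5) + (-0.5)·(-0.5) + (1.5)·(1.5) + (-2.5)·(-2.5) + (-1.5)·(-1.5) + (2.5)·(2.5)) / 5 = 17.5/5 = 3.5

S is symmetric (S[j,i] = S[i,j]). Assembling:

S = [[6.7, 1.3],
 [1.3, 3.5]]


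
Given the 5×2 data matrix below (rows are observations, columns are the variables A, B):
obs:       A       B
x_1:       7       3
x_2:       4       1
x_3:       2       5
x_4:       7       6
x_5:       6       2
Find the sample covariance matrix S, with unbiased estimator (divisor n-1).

Step 1 — column means:
  mean(A) = (7 + 4 + 2 + 7 + 6) / 5 = 26/5 = 5.2
  mean(B) = (3 + 1 + 5 + 6 + 2) / 5 = 17/5 = 3.4

Step 2 — sample covariance S[i,j] = (1/(n-1)) · Σ_k (x_{k,i} - mean_i) · (x_{k,j} - mean_j), with n-1 = 4.
  S[A,A] = ((1.8)·(1.8) + (-1.2)·(-1.2) + (-3.2)·(-3.2) + (1.8)·(1.8) + (0.8)·(0.8)) / 4 = 18.8/4 = 4.7
  S[A,B] = ((1.8)·(-0.4) + (-1.2)·(-2.4) + (-3.2)·(1.6) + (1.8)·(2.6) + (0.8)·(-1.4)) / 4 = 0.6/4 = 0.15
  S[B,B] = ((-0.4)·(-0.4) + (-2.4)·(-2.4) + (1.6)·(1.6) + (2.6)·(2.6) + (-1.4)·(-1.4)) / 4 = 17.2/4 = 4.3

S is symmetric (S[j,i] = S[i,j]). Assembling:

S = [[4.7, 0.15],
 [0.15, 4.3]]


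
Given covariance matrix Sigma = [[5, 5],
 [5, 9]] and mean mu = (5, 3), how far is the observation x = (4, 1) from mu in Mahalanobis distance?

Step 1 — centre the observation: (x - mu) = (-1, -2).

Step 2 — invert Sigma. det(Sigma) = 5·9 - (5)² = 20.
  Sigma^{-1} = (1/det) · [[d, -b], [-b, a]] = [[0.45, -0.25],
 [-0.25, 0.25]].

Step 3 — form the quadratic (x - mu)^T · Sigma^{-1} · (x - mu):
  Sigma^{-1} · (x - mu) = (0.05, -0.25).
  (x - mu)^T · [Sigma^{-1} · (x - mu)] = (-1)·(0.05) + (-2)·(-0.25) = 0.45.

Step 4 — take square root: d = √(0.45) ≈ 0.6708.

d(x, mu) = √(0.45) ≈ 0.6708


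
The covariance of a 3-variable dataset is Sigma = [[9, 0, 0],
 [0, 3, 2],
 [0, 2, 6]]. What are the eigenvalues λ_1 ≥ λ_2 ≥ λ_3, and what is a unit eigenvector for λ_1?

Step 1 — characteristic polynomial p(λ) = det(λI - Sigma) = λ³ - tr·λ² + c_1·λ - det, where tr = trace, c_1 = sum of the principal 2×2 minors, det = det(Sigma):
  tr = 9 + 3 + 6 = 18,
  c_1 = (9·3 - (0)²) + (9·6 - (0)²) + (3·6 - (2)²) = 27 + 54 + 14 = 95,
  det = 9·(3·6 - (2)²) - (0)·((0)·6 - (2)·(0)) + (0)·((0)·(2) - 3·(0)) = 9·(14) - (0)·(0) + (0)·(0) = 126.
  So p(λ) = λ³ - 18λ² + 95λ - 126.
Step 2 — look for an integer root (rational root theorem: any rational root is an integer divisor of 126). Testing λ = 2:
  p(2) = 8 - 72 + 190 - 126 = 0  ✓
  Dividing out (λ - 2): p(λ) = (λ - 2)(λ² - 16λ + 63).
Step 3 — remaining eigenvalues from the quadratic λ² - 16λ + 63 = 0:
  Δ = 16² - 4·63 = 256 - 252 = 4,  λ = (16 ± √4)/2 = (16 ± 2)/2 = 9 or 7.
  Sorted: λ_1 = 9,  λ_2 = 7,  λ_3 = 2  (check: sum = 18 = tr ✓).

Step 4 — unit eigenvector for λ_1 = 9: v spans the null space of (Sigma - λ_1 I), whose rows are
  r_1 = (0, 0, 0),  r_2 = (0, -6, 2),  r_3 = (0, 2, -3).
  v is orthogonal to every row, so take v ∝ r_2 × r_3 = ((-6)·(-3) - (2)·(2), (2)·(0) - (0)·(-3), (0)·(2) - (-6)·(0)) = (14, 0, 0).
  Rescale (divide by 14): u = (1, 0, 0).
  ||u|| = √((1)² + (0)² + (0)²) = √(1) = 1,  v_1 = u/||u|| ≈ (1, 0, 0) (||v_1|| = 1).

λ_1 = 9,  λ_2 = 7,  λ_3 = 2;  v_1 ≈ (1, 0, 0)


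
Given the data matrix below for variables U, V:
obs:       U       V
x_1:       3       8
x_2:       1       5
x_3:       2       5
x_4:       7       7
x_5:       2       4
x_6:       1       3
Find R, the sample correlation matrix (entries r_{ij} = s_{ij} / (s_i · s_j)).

Step 1 — column means:
  mean(U) = (3 + 1 + 2 + 7 + 2 + 1) / 6 = 16/6 = 2.6667
  mean(V) = (8 + 5 + 5 + 7 + 4 + 3) / 6 = 32/6 = 5.3333

Step 2 — sample variances and covariances s[i,j] = (1/(n-1)) · Σ_k (x_{k,i} - mean_i) · (x_{k,j} - mean_j), with n-1 = 5:
  s[U,U] = ((0.3333)·(0.3333) + (-1.6667)·(-1.6667) + (-0.6667)·(-0.6667) + (4.3333)·(4.3333) + (-0.6667)·(-0.6667) + (-1.6667)·(-1.6667)) / 5 = 25.3333/5 = 5.0667
  s[U,V] = ((0.3333)·(2.6667) + (-1.6667)·(-0.3333) + (-0.6667)·(-0.3333) + (4.3333)·(1.6667) + (-0.6667)·(-1.3333) + (-1.6667)·(-2.3333)) / 5 = 13.6667/5 = 2.7333
  s[V,V] = ((2.6667)·(2.6667) + (-0.3333)·(-0.3333) + (-0.3333)·(-0.3333) + (1.6667)·(1.6667) + (-1.3333)·(-1.3333) + (-2.3333)·(-2.3333)) / 5 = 17.3333/5 = 3.4667
  Sample standard deviations s_i = √(s[i,i]):
  s(U) = √(5.0667) = 2.2509
  s(V) = √(3.4667) = 1.8619

Step 3 — r_{ij} = s_{ij} / (s_i · s_j):
  r[U,U] = 1 (diagonal).
  r[U,V] = 2.7333 / (2.2509 · 1.8619) = 2.7333 / 4.191 = 0.6522
  r[V,V] = 1 (diagonal).

R is symmetric with unit diagonal. Assembling:

R = [[1, 0.6522],
 [0.6522, 1]]


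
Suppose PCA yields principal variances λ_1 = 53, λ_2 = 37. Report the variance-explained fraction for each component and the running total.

Step 1 — total variance = trace(Sigma) = Σ λ_i = 53 + 37 = 90.

Step 2 — fraction explained by component i = λ_i / Σ λ:
  PC1: 53/90 = 0.5889
  PC2: 37/90 = 0.4111

Step 3 — cumulative fraction after k components = (λ_1 + ... + λ_k) / Σ λ:
  k = 1: 53/90 = 0.5889
  k = 2: (53 + 37)/90 = 90/90 = 1

Summary (fraction, with percent):

explained: PC1 0.5889 (58.89%), PC2 0.4111 (41.11%);  cumulative: 0.5889, 1


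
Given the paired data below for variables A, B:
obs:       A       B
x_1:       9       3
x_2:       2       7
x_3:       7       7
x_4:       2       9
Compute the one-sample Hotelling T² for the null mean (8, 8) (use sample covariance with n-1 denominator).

Step 1 — sample mean vector:
  mean(A) = (9 + 2 + 7 + 2) / 4 = 20/4 = 5
  mean(B) = (3 + 7 + 7 + 9) / 4 = 26/4 = 6.5
  x̄ = (5, 6.5),  deviation x̄ - mu_0 = (5, 6.5) - (8, 8) = (-3, -1.5).

Step 2 — sample covariance matrix, S[i,j] = (1/(n-1)) · Σ_k (x_{k,i} - mean_i) · (x_{k,j} - mean_j), divisor n-1 = 3:
  S[A,A] = ((4)·(4) + (-3)·(-3) + (2)·(2) + (-3)·(-3)) / 3 = 38/3 = 12.6667
  S[A,B] = ((4)·(-3.5) + (-3)·(0.5) + (2)·(0.5) + (-3)·(2.5)) / 3 = -22/3 = -7.3333
  S[B,B] = ((-3.5)·(-3.5) + (0.5)·(0.5) + (0.5)·(0.5) + (2.5)·(2.5)) / 3 = 19/3 = 6.3333
  S = [[12.6667, -7.3333],
 [-7.3333, 6.3333]].

Step 3 — invert S. det(S) = 12.6667·6.3333 - (-7.3333)² = 26.4444.
  S^{-1} = (1/det) · [[d, -b], [-b, a]] = [[0.2395, 0.2773],
 [0.2773, 0.479]].

Step 4 — quadratic form (x̄ - mu_0)^T · S^{-1} · (x̄ - mu_0):
  S^{-1} · (x̄ - mu_0) = (-1.1345, -1.5504),
  (x̄ - mu_0)^T · [...] = (-3)·(-1.1345) + (-1.5)·(-1.5504) = 5.729.

Step 5 — scale by n: T² = 4 · 5.729 = 22.916.

T² ≈ 22.916


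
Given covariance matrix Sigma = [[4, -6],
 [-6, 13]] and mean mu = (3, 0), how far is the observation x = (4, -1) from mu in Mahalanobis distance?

Step 1 — centre the observation: (x - mu) = (1, -1).

Step 2 — invert Sigma. det(Sigma) = 4·13 - (-6)² = 16.
  Sigma^{-1} = (1/det) · [[d, -b], [-b, a]] = [[0.8125, 0.375],
 [0.375, 0.25]].

Step 3 — form the quadratic (x - mu)^T · Sigma^{-1} · (x - mu):
  Sigma^{-1} · (x - mu) = (0.4375, 0.125).
  (x - mu)^T · [Sigma^{-1} · (x - mu)] = (1)·(0.4375) + (-1)·(0.125) = 0.3125.

Step 4 — take square root: d = √(0.3125) ≈ 0.559.

d(x, mu) = √(0.3125) ≈ 0.559


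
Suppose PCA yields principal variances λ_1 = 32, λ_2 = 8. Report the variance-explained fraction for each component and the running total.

Step 1 — total variance = trace(Sigma) = Σ λ_i = 32 + 8 = 40.

Step 2 — fraction explained by component i = λ_i / Σ λ:
  PC1: 32/40 = 0.8
  PC2: 8/40 = 0.2

Step 3 — cumulative fraction after k components = (λ_1 + ... + λ_k) / Σ λ:
  k = 1: 32/40 = 0.8
  k = 2: (32 + 8)/40 = 40/40 = 1

Summary (fraction, with percent):

explained: PC1 0.8 (80%), PC2 0.2 (20%);  cumulative: 0.8, 1


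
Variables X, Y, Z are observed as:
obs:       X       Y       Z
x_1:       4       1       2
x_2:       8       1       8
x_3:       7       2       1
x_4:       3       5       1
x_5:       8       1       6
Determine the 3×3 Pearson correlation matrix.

Step 1 — column means:
  mean(X) = (4 + 8 + 7 + 3 + 8) / 5 = 30/5 = 6
  mean(Y) = (1 + 1 + 2 + 5 + 1) / 5 = 10/5 = 2
  mean(Z) = (2 + 8 + 1 + 1 + 6) / 5 = 18/5 = 3.6

Step 2 — sample variances and covariances s[i,j] = (1/(n-1)) · Σ_k (x_{k,i} - mean_i) · (x_{k,j} - mean_j), with n-1 = 4:
  s[X,X] = ((-2)·(-2) + (2)·(2) + (1)·(1) + (-3)·(-3) + (2)·(2)) / 4 = 22/4 = 5.5
  s[X,Y] = ((-2)·(-1) + (2)·(-1) + (1)·(0) + (-3)·(3) + (2)·(-1)) / 4 = -11/4 = -2.75
  s[X,Z] = ((-2)·(-1.6) + (2)·(4.4) + (1)·(-2.6) + (-3)·(-2.6) + (2)·(2.4)) / 4 = 22/4 = 5.5
  s[Y,Y] = ((-1)·(-1) + (-1)·(-1) + (0)·(0) + (3)·(3) + (-1)·(-1)) / 4 = 12/4 = 3
  s[Y,Z] = ((-1)·(-1.6) + (-1)·(4.4) + (0)·(-2.6) + (3)·(-2.6) + (-1)·(2.4)) / 4 = -13/4 = -3.25
  s[Z,Z] = ((-1.6)·(-1.6) + (4.4)·(4.4) + (-2.6)·(-2.6) + (-2.6)·(-2.6) + (2.4)·(2.4)) / 4 = 41.2/4 = 10.3
  Sample standard deviations s_i = √(s[i,i]):
  s(X) = √(5.5) = 2.3452
  s(Y) = √(3) = 1.7321
  s(Z) = √(10.3) = 3.2094

Step 3 — r_{ij} = s_{ij} / (s_i · s_j):
  r[X,X] = 1 (diagonal).
  r[X,Y] = -2.75 / (2.3452 · 1.7321) = -2.75 / 4.062 = -0.677
  r[X,Z] = 5.5 / (2.3452 · 3.2094) = 5.5 / 7.5266 = 0.7307
  r[Y,Y] = 1 (diagonal).
  r[Y,Z] = -3.25 / (1.7321 · 3.2094) = -3.25 / 5.5588 = -0.5847
  r[Z,Z] = 1 (diagonal).

R is symmetric with unit diagonal. Assembling:

R = [[1, -0.677, 0.7307],
 [-0.677, 1, -0.5847],
 [0.7307, -0.5847, 1]]


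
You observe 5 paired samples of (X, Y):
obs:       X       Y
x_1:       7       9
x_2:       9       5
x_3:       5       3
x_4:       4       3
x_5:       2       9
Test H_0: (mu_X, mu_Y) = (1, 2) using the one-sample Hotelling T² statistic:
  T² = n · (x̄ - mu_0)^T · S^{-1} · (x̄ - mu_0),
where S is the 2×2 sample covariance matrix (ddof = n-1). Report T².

Step 1 — sample mean vector:
  mean(X) = (7 + 9 + 5 + 4 + 2) / 5 = 27/5 = 5.4
  mean(Y) = (9 + 5 + 3 + 3 + 9) / 5 = 29/5 = 5.8
  x̄ = (5.4, 5.8),  deviation x̄ - mu_0 = (5.4, 5.8) - (1, 2) = (4.4, 3.8).

Step 2 — sample covariance matrix, S[i,j] = (1/(n-1)) · Σ_k (x_{k,i} - mean_i) · (x_{k,j} - mean_j), divisor n-1 = 4:
  S[X,X] = ((1.6)·(1.6) + (3.6)·(3.6) + (-0.4)·(-0.4) + (-1.4)·(-1.4) + (-3.4)·(-3.4)) / 4 = 29.2/4 = 7.3
  S[X,Y] = ((1.6)·(3.2) + (3.6)·(-0.8) + (-0.4)·(-2.8) + (-1.4)·(-2.8) + (-3.4)·(3.2)) / 4 = -3.6/4 = -0.9
  S[Y,Y] = ((3.2)·(3.2) + (-0.8)·(-0.8) + (-2.8)·(-2.8) + (-2.8)·(-2.8) + (3.2)·(3.2)) / 4 = 36.8/4 = 9.2
  S = [[7.3, -0.9],
 [-0.9, 9.2]].

Step 3 — invert S. det(S) = 7.3·9.2 - (-0.9)² = 66.35.
  S^{-1} = (1/det) · [[d, -b], [-b, a]] = [[0.1387, 0.0136],
 [0.0136, 0.11]].

Step 4 — quadratic form (x̄ - mu_0)^T · S^{-1} · (x̄ - mu_0):
  S^{-1} · (x̄ - mu_0) = (0.6616, 0.4778),
  (x̄ - mu_0)^T · [...] = (4.4)·(0.6616) + (3.8)·(0.4778) = 4.7268.

Step 5 — scale by n: T² = 5 · 4.7268 = 23.6338.

T² ≈ 23.6338


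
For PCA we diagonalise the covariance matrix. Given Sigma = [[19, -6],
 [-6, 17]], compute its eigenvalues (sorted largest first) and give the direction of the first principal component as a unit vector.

Step 1 — characteristic polynomial of 2×2 Sigma:
  det(Sigma - λI) = λ² - trace · λ + det = 0.
  trace = 19 + 17 = 36, det = 19·17 - (-6)² = 287.
Step 2 — discriminant:
  Δ = trace² - 4·det = 1296 - 1148 = 148.
Step 3 — eigenvalues:
  λ = (trace ± √Δ)/2 = (36 ± 12.1655)/2,
  λ_1 = 24.0828,  λ_2 = 11.9172.

Step 4 — unit eigenvector for λ_1: solve (Sigma - λ_1 I)v = 0. First row:
  (19 - 24.0828)·v_x + (-6)·v_y = 0, i.e. (-5.0828)·v_x + (-6)·v_y = 0,
  so v ∝ (b, λ_1 - a) = (-6, 5.0828); multiply by -1 so the first entry is positive: u = (6, -5.0828).
  ||u|| = √((6)² + (-5.0828)²) = √(61.8345) ≈ 7.8635,
  v_1 = u/||u|| ≈ (0.763, -0.6464) (||v_1|| = 1).

λ_1 = 24.0828,  λ_2 = 11.9172;  v_1 ≈ (0.763, -0.6464)


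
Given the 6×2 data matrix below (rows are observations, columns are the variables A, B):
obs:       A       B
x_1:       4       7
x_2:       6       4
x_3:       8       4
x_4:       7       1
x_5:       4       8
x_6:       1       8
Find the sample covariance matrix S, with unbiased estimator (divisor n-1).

Step 1 — column means:
  mean(A) = (4 + 6 + 8 + 7 + 4 + 1) / 6 = 30/6 = 5
  mean(B) = (7 + 4 + 4 + 1 + 8 + 8) / 6 = 32/6 = 5.3333

Step 2 — sample covariance S[i,j] = (1/(n-1)) · Σ_k (x_{k,i} - mean_i) · (x_{k,j} - mean_j), with n-1 = 5.
  S[A,A] = ((-1)·(-1) + (1)·(1) + (3)·(3) + (2)·(2) + (-1)·(-1) + (-4)·(-4)) / 5 = 32/5 = 6.4
  S[A,B] = ((-1)·(1.6667) + (1)·(-1.3333) + (3)·(-1.3333) + (2)·(-4.3333) + (-1)·(2.6667) + (-4)·(2.6667)) / 5 = -29/5 = -5.8
  S[B,B] = ((1.6667)·(1.6667) + (-1.3333)·(-1.3333) + (-1.3333)·(-1.3333) + (-4.3333)·(-4.3333) + (2.6667)·(2.6667) + (2.6667)·(2.6667)) / 5 = 39.3333/5 = 7.8667

S is symmetric (S[j,i] = S[i,j]). Assembling:

S = [[6.4, -5.8],
 [-5.8, 7.8667]]


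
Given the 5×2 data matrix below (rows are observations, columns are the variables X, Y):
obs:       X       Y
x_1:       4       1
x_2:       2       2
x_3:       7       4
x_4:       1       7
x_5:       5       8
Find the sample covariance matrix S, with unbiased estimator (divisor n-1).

Step 1 — column means:
  mean(X) = (4 + 2 + 7 + 1 + 5) / 5 = 19/5 = 3.8
  mean(Y) = (1 + 2 + 4 + 7 + 8) / 5 = 22/5 = 4.4

Step 2 — sample covariance S[i,j] = (1/(n-1)) · Σ_k (x_{k,i} - mean_i) · (x_{k,j} - mean_j), with n-1 = 4.
  S[X,X] = ((0.2)·(0.2) + (-1.8)·(-1.8) + (3.2)·(3.2) + (-2.8)·(-2.8) + (1.2)·(1.2)) / 4 = 22.8/4 = 5.7
  S[X,Y] = ((0.2)·(-3.4) + (-1.8)·(-2.4) + (3.2)·(-0.4) + (-2.8)·(2.6) + (1.2)·(3.6)) / 4 = -0.6/4 = -0.15
  S[Y,Y] = ((-3.4)·(-3.4) + (-2.4)·(-2.4) + (-0.4)·(-0.4) + (2.6)·(2.6) + (3.6)·(3.6)) / 4 = 37.2/4 = 9.3

S is symmetric (S[j,i] = S[i,j]). Assembling:

S = [[5.7, -0.15],
 [-0.15, 9.3]]


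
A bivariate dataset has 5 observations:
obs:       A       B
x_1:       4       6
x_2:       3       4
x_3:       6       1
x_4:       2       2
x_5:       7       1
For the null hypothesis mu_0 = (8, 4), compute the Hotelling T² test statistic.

Step 1 — sample mean vector:
  mean(A) = (4 + 3 + 6 + 2 + 7) / 5 = 22/5 = 4.4
  mean(B) = (6 + 4 + 1 + 2 + 1) / 5 = 14/5 = 2.8
  x̄ = (4.4, 2.8),  deviation x̄ - mu_0 = (4.4, 2.8) - (8, 4) = (-3.6, -1.2).

Step 2 — sample covariance matrix, S[i,j] = (1/(n-1)) · Σ_k (x_{k,i} - mean_i) · (x_{k,j} - mean_j), divisor n-1 = 4:
  S[A,A] = ((-0.4)·(-0.4) + (-1.4)·(-1.4) + (1.6)·(1.6) + (-2.4)·(-2.4) + (2.6)·(2.6)) / 4 = 17.2/4 = 4.3
  S[A,B] = ((-0.4)·(3.2) + (-1.4)·(1.2) + (1.6)·(-1.8) + (-2.4)·(-0.8) + (2.6)·(-1.8)) / 4 = -8.6/4 = -2.15
  S[B,B] = ((3.2)·(3.2) + (1.2)·(1.2) + (-1.8)·(-1.8) + (-0.8)·(-0.8) + (-1.8)·(-1.8)) / 4 = 18.8/4 = 4.7
  S = [[4.3, -2.15],
 [-2.15, 4.7]].

Step 3 — invert S. det(S) = 4.3·4.7 - (-2.15)² = 15.5875.
  S^{-1} = (1/det) · [[d, -b], [-b, a]] = [[0.3015, 0.1379],
 [0.1379, 0.2759]].

Step 4 — quadratic form (x̄ - mu_0)^T · S^{-1} · (x̄ - mu_0):
  S^{-1} · (x̄ - mu_0) = (-1.251, -0.8276),
  (x̄ - mu_0)^T · [...] = (-3.6)·(-1.251) + (-1.2)·(-0.8276) = 5.4967.

Step 5 — scale by n: T² = 5 · 5.4967 = 27.4836.

T² ≈ 27.4836


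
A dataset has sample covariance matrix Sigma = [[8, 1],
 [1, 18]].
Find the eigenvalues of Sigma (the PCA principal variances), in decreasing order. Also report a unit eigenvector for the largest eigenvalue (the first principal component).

Step 1 — characteristic polynomial of 2×2 Sigma:
  det(Sigma - λI) = λ² - trace · λ + det = 0.
  trace = 8 + 18 = 26, det = 8·18 - (1)² = 143.
Step 2 — discriminant:
  Δ = trace² - 4·det = 676 - 572 = 104.
Step 3 — eigenvalues:
  λ = (trace ± √Δ)/2 = (26 ± 10.198)/2,
  λ_1 = 18.099,  λ_2 = 7.901.

Step 4 — unit eigenvector for λ_1: solve (Sigma - λ_1 I)v = 0. First row:
  (8 - 18.099)·v_x + (1)·v_y = 0, i.e. (-10.099)·v_x + (1)·v_y = 0,
  so v ∝ (b, λ_1 - a) = (1, 10.099) = u.
  ||u|| = √((1)² + (10.099)²) = √(102.9902) ≈ 10.1484,
  v_1 = u/||u|| ≈ (0.0985, 0.9951) (||v_1|| = 1).

λ_1 = 18.099,  λ_2 = 7.901;  v_1 ≈ (0.0985, 0.9951)


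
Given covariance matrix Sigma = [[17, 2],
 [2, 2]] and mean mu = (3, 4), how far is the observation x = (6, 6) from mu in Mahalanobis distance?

Step 1 — centre the observation: (x - mu) = (3, 2).

Step 2 — invert Sigma. det(Sigma) = 17·2 - (2)² = 30.
  Sigma^{-1} = (1/det) · [[d, -b], [-b, a]] = [[0.0667, -0.0667],
 [-0.0667, 0.5667]].

Step 3 — form the quadratic (x - mu)^T · Sigma^{-1} · (x - mu):
  Sigma^{-1} · (x - mu) = (0.0667, 0.9333).
  (x - mu)^T · [Sigma^{-1} · (x - mu)] = (3)·(0.0667) + (2)·(0.9333) = 2.0667.

Step 4 — take square root: d = √(2.0667) ≈ 1.4376.

d(x, mu) = √(2.0667) ≈ 1.4376


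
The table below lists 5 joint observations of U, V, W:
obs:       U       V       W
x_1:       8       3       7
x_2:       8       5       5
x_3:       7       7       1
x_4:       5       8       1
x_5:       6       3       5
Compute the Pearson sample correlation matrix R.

Step 1 — column means:
  mean(U) = (8 + 8 + 7 + 5 + 6) / 5 = 34/5 = 6.8
  mean(V) = (3 + 5 + 7 + 8 + 3) / 5 = 26/5 = 5.2
  mean(W) = (7 + 5 + 1 + 1 + 5) / 5 = 19/5 = 3.8

Step 2 — sample variances and covariances s[i,j] = (1/(n-1)) · Σ_k (x_{k,i} - mean_i) · (x_{k,j} - mean_j), with n-1 = 4:
  s[U,U] = ((1.2)·(1.2) + (1.2)·(1.2) + (0.2)·(0.2) + (-1.8)·(-1.8) + (-0.8)·(-0.8)) / 4 = 6.8/4 = 1.7
  s[U,V] = ((1.2)·(-2.2) + (1.2)·(-0.2) + (0.2)·(1.8) + (-1.8)·(2.8) + (-0.8)·(-2.2)) / 4 = -5.8/4 = -1.45
  s[U,W] = ((1.2)·(3.2) + (1.2)·(1.2) + (0.2)·(-2.8) + (-1.8)·(-2.8) + (-0.8)·(1.2)) / 4 = 8.8/4 = 2.2
  s[V,V] = ((-2.2)·(-2.2) + (-0.2)·(-0.2) + (1.8)·(1.8) + (2.8)·(2.8) + (-2.2)·(-2.2)) / 4 = 20.8/4 = 5.2
  s[V,W] = ((-2.2)·(3.2) + (-0.2)·(1.2) + (1.8)·(-2.8) + (2.8)·(-2.8) + (-2.2)·(1.2)) / 4 = -22.8/4 = -5.7
  s[W,W] = ((3.2)·(3.2) + (1.2)·(1.2) + (-2.8)·(-2.8) + (-2.8)·(-2.8) + (1.2)·(1.2)) / 4 = 28.8/4 = 7.2
  Sample standard deviations s_i = √(s[i,i]):
  s(U) = √(1.7) = 1.3038
  s(V) = √(5.2) = 2.2804
  s(W) = √(7.2) = 2.6833

Step 3 — r_{ij} = s_{ij} / (s_i · s_j):
  r[U,U] = 1 (diagonal).
  r[U,V] = -1.45 / (1.3038 · 2.2804) = -1.45 / 2.9732 = -0.4877
  r[U,W] = 2.2 / (1.3038 · 2.6833) = 2.2 / 3.4986 = 0.6288
  r[V,V] = 1 (diagonal).
  r[V,W] = -5.7 / (2.2804 · 2.6833) = -5.7 / 6.1188 = -0.9316
  r[W,W] = 1 (diagonal).

R is symmetric with unit diagonal. Assembling:

R = [[1, -0.4877, 0.6288],
 [-0.4877, 1, -0.9316],
 [0.6288, -0.9316, 1]]


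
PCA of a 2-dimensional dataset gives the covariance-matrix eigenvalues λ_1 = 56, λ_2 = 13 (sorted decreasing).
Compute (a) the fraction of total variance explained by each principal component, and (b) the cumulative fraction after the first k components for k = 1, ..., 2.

Step 1 — total variance = trace(Sigma) = Σ λ_i = 56 + 13 = 69.

Step 2 — fraction explained by component i = λ_i / Σ λ:
  PC1: 56/69 = 0.8116
  PC2: 13/69 = 0.1884

Step 3 — cumulative fraction after k components = (λ_1 + ... + λ_k) / Σ λ:
  k = 1: 56/69 = 0.8116
  k = 2: (56 + 13)/69 = 69/69 = 1

Summary (fraction, with percent):

explained: PC1 0.8116 (81.16%), PC2 0.1884 (18.84%);  cumulative: 0.8116, 1


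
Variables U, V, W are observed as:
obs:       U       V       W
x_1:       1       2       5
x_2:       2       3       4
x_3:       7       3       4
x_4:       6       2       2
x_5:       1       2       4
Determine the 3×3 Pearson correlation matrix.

Step 1 — column means:
  mean(U) = (1 + 2 + 7 + 6 + 1) / 5 = 17/5 = 3.4
  mean(V) = (2 + 3 + 3 + 2 + 2) / 5 = 12/5 = 2.4
  mean(W) = (5 + 4 + 4 + 2 + 4) / 5 = 19/5 = 3.8

Step 2 — sample variances and covariances s[i,j] = (1/(n-1)) · Σ_k (x_{k,i} - mean_i) · (x_{k,j} - mean_j), with n-1 = 4:
  s[U,U] = ((-2.4)·(-2.4) + (-1.4)·(-1.4) + (3.6)·(3.6) + (2.6)·(2.6) + (-2.4)·(-2.4)) / 4 = 33.2/4 = 8.3
  s[U,V] = ((-2.4)·(-0.4) + (-1.4)·(0.6) + (3.6)·(0.6) + (2.6)·(-0.4) + (-2.4)·(-0.4)) / 4 = 2.2/4 = 0.55
  s[U,W] = ((-2.4)·(1.2) + (-1.4)·(0.2) + (3.6)·(0.2) + (2.6)·(-1.8) + (-2.4)·(0.2)) / 4 = -7.6/4 = -1.9
  s[V,V] = ((-0.4)·(-0.4) + (0.6)·(0.6) + (0.6)·(0.6) + (-0.4)·(-0.4) + (-0.4)·(-0.4)) / 4 = 1.2/4 = 0.3
  s[V,W] = ((-0.4)·(1.2) + (0.6)·(0.2) + (0.6)·(0.2) + (-0.4)·(-1.8) + (-0.4)·(0.2)) / 4 = 0.4/4 = 0.1
  s[W,W] = ((1.2)·(1.2) + (0.2)·(0.2) + (0.2)·(0.2) + (-1.8)·(-1.8) + (0.2)·(0.2)) / 4 = 4.8/4 = 1.2
  Sample standard deviations s_i = √(s[i,i]):
  s(U) = √(8.3) = 2.881
  s(V) = √(0.3) = 0.5477
  s(W) = √(1.2) = 1.0954

Step 3 — r_{ij} = s_{ij} / (s_i · s_j):
  r[U,U] = 1 (diagonal).
  r[U,V] = 0.55 / (2.881 · 0.5477) = 0.55 / 1.578 = 0.3485
  r[U,W] = -1.9 / (2.881 · 1.0954) = -1.9 / 3.1559 = -0.602
  r[V,V] = 1 (diagonal).
  r[V,W] = 0.1 / (0.5477 · 1.0954) = 0.1 / 0.6 = 0.1667
  r[W,W] = 1 (diagonal).

R is symmetric with unit diagonal. Assembling:

R = [[1, 0.3485, -0.602],
 [0.3485, 1, 0.1667],
 [-0.602, 0.1667, 1]]


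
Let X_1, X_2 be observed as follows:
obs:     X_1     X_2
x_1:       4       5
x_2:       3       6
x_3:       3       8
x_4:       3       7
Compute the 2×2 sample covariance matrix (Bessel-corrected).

Step 1 — column means:
  mean(X_1) = (4 + 3 + 3 + 3) / 4 = 13/4 = 3.25
  mean(X_2) = (5 + 6 + 8 + 7) / 4 = 26/4 = 6.5

Step 2 — sample covariance S[i,j] = (1/(n-1)) · Σ_k (x_{k,i} - mean_i) · (x_{k,j} - mean_j), with n-1 = 3.
  S[X_1,X_1] = ((0.75)·(0.75) + (-0.25)·(-0.25) + (-0.25)·(-0.25) + (-0.25)·(-0.25)) / 3 = 0.75/3 = 0.25
  S[X_1,X_2] = ((0.75)·(-1.5) + (-0.25)·(-0.5) + (-0.25)·(1.5) + (-0.25)·(0.5)) / 3 = -1.5/3 = -0.5
  S[X_2,X_2] = ((-1.5)·(-1.5) + (-0.5)·(-0.5) + (1.5)·(1.5) + (0.5)·(0.5)) / 3 = 5/3 = 1.6667

S is symmetric (S[j,i] = S[i,j]). Assembling:

S = [[0.25, -0.5],
 [-0.5, 1.6667]]


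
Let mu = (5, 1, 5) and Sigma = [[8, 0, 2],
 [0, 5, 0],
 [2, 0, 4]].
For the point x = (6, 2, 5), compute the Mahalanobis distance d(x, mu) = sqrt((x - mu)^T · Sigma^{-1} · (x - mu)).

Step 1 — centre the observation: (x - mu) = (1, 1, 0).

Step 2 — invert Sigma (cofactor / det for 3×3, or solve directly):
  Sigma^{-1} = [[0.1429, 0, -0.0714],
 [0, 0.2, 0],
 [-0.0714, 0, 0.2857]].

Step 3 — form the quadratic (x - mu)^T · Sigma^{-1} · (x - mu):
  Sigma^{-1} · (x - mu) = (0.1429, 0.2, -0.0714).
  (x - mu)^T · [Sigma^{-1} · (x - mu)] = (1)·(0.1429) + (1)·(0.2) + (0)·(-0.0714) = 0.3429.

Step 4 — take square root: d = √(0.3429) ≈ 0.5855.

d(x, mu) = √(0.3429) ≈ 0.5855


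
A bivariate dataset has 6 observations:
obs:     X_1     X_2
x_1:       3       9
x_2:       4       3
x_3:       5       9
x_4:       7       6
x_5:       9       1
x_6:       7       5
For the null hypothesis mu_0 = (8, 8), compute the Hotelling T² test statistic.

Step 1 — sample mean vector:
  mean(X_1) = (3 + 4 + 5 + 7 + 9 + 7) / 6 = 35/6 = 5.8333
  mean(X_2) = (9 + 3 + 9 + 6 + 1 + 5) / 6 = 33/6 = 5.5
  x̄ = (5.8333, 5.5),  deviation x̄ - mu_0 = (5.8333, 5.5) - (8, 8) = (-2.1667, -2.5).

Step 2 — sample covariance matrix, S[i,j] = (1/(n-1)) · Σ_k (x_{k,i} - mean_i) · (x_{k,j} - mean_j), divisor n-1 = 5:
  S[X_1,X_1] = ((-2.8333)·(-2.8333) + (-1.8333)·(-1.8333) + (-0.8333)·(-0.8333) + (1.1667)·(1.1667) + (3.1667)·(3.1667) + (1.1667)·(1.1667)) / 5 = 24.8333/5 = 4.9667
  S[X_1,X_2] = ((-2.8333)·(3.5) + (-1.8333)·(-2.5) + (-0.8333)·(3.5) + (1.1667)·(0.5) + (3.1667)·(-4.5) + (1.1667)·(-0.5)) / 5 = -22.5/5 = -4.5
  S[X_2,X_2] = ((3.5)·(3.5) + (-2.5)·(-2.5) + (3.5)·(3.5) + (0.5)·(0.5) + (-4.5)·(-4.5) + (-0.5)·(-0.5)) / 5 = 51.5/5 = 10.3
  S = [[4.9667, -4.5],
 [-4.5, 10.3]].

Step 3 — invert S. det(S) = 4.9667·10.3 - (-4.5)² = 30.9067.
  S^{-1} = (1/det) · [[d, -b], [-b, a]] = [[0.3333, 0.1456],
 [0.1456, 0.1607]].

Step 4 — quadratic form (x̄ - mu_0)^T · S^{-1} · (x̄ - mu_0):
  S^{-1} · (x̄ - mu_0) = (-1.0861, -0.7172),
  (x̄ - mu_0)^T · [...] = (-2.1667)·(-1.0861) + (-2.5)·(-0.7172) = 4.1462.

Step 5 — scale by n: T² = 6 · 4.1462 = 24.877.

T² ≈ 24.877


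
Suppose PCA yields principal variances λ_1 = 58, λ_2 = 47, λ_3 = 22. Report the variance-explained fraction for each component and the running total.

Step 1 — total variance = trace(Sigma) = Σ λ_i = 58 + 47 + 22 = 127.

Step 2 — fraction explained by component i = λ_i / Σ λ:
  PC1: 58/127 = 0.4567
  PC2: 47/127 = 0.3701
  PC3: 22/127 = 0.1732

Step 3 — cumulative fraction after k components = (λ_1 + ... + λ_k) / Σ λ:
  k = 1: 58/127 = 0.4567
  k = 2: (58 + 47)/127 = 105/127 = 0.8268
  k = 3: (58 + 47 + 22)/127 = 127/127 = 1

Summary (fraction, with percent):

explained: PC1 0.4567 (45.67%), PC2 0.3701 (37.01%), PC3 0.1732 (17.32%);  cumulative: 0.4567, 0.8268, 1


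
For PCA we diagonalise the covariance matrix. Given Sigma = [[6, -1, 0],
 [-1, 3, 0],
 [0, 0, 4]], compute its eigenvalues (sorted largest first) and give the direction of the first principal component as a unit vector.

Step 1 — characteristic polynomial p(λ) = det(λI - Sigma) = λ³ - tr·λ² + c_1·λ - det, where tr = trace, c_1 = sum of the principal 2×2 minors, det = det(Sigma):
  tr = 6 + 3 + 4 = 13,
  c_1 = (6·3 - (-1)²) + (6·4 - (0)²) + (3·4 - (0)²) = 17 + 24 + 12 = 53,
  det = 6·(3·4 - (0)²) - (-1)·((-1)·4 - (0)·(0)) + (0)·((-1)·(0) - 3·(0)) = 6·(12) - (-1)·(-4) + (0)·(0) = 68.
  So p(λ) = λ³ - 13λ² + 53λ - 68.
Step 2 — look for an integer root (rational root theorem: any rational root is an integer divisor of 68). Testing λ = 4:
  p(4) = 64 - 208 + 212 - 68 = 0  ✓
  Dividing out (λ - 4): p(λ) = (λ - 4)(λ² - 9λ + 17).
Step 3 — remaining eigenvalues from the quadratic λ² - 9λ + 17 = 0:
  Δ = 9² - 4·17 = 81 - 68 = 13,  λ = (9 ± √13)/2 = (9 ± 3.6056)/2 ≈ 6.3028 or 2.6972.
  Sorted: λ_1 = 6.3028,  λ_2 = 4,  λ_3 = 2.6972  (check: sum = 13 = tr ✓).

Step 4 — unit eigenvector for λ_1 ≈ 6.3028: v spans the null space of (Sigma - λ_1 I), whose rows are
  r_1 = (-0.3028, -1, 0),  r_2 = (-1, -3.3028, 0),  r_3 = (0, 0, -2.3028).
  v is orthogonal to every row, so take v ∝ r_1 × r_3 = ((-1)·(-2.3028) - (0)·(0), (0)·(0) - (-0.3028)·(-2.3028), (-0.3028)·(0) - (-1)·(0)) ≈ (2.3028, -0.6972, 0).
  Let u = (2.3028, -0.6972, 0).
  ||u|| = √((2.3028)² + (-0.6972)² + (0)²) = √(5.7889) ≈ 2.406,  v_1 = u/||u|| ≈ (0.9571, -0.2898, 0) (||v_1|| = 1).

λ_1 = 6.3028,  λ_2 = 4,  λ_3 = 2.6972;  v_1 ≈ (0.9571, -0.2898, 0)


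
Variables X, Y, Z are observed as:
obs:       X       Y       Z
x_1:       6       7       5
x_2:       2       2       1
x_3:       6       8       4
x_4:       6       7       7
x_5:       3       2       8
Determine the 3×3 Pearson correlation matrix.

Step 1 — column means:
  mean(X) = (6 + 2 + 6 + 6 + 3) / 5 = 23/5 = 4.6
  mean(Y) = (7 + 2 + 8 + 7 + 2) / 5 = 26/5 = 5.2
  mean(Z) = (5 + 1 + 4 + 7 + 8) / 5 = 25/5 = 5

Step 2 — sample variances and covariances s[i,j] = (1/(n-1)) · Σ_k (x_{k,i} - mean_i) · (x_{k,j} - mean_j), with n-1 = 4:
  s[X,X] = ((1.4)·(1.4) + (-2.6)·(-2.6) + (1.4)·(1.4) + (1.4)·(1.4) + (-1.6)·(-1.6)) / 4 = 15.2/4 = 3.8
  s[X,Y] = ((1.4)·(1.8) + (-2.6)·(-3.2) + (1.4)·(2.8) + (1.4)·(1.8) + (-1.6)·(-3.2)) / 4 = 22.4/4 = 5.6
  s[X,Z] = ((1.4)·(0) + (-2.6)·(-4) + (1.4)·(-1) + (1.4)·(2) + (-1.6)·(3)) / 4 = 7/4 = 1.75
  s[Y,Y] = ((1.8)·(1.8) + (-3.2)·(-3.2) + (2.8)·(2.8) + (1.8)·(1.8) + (-3.2)·(-3.2)) / 4 = 34.8/4 = 8.7
  s[Y,Z] = ((1.8)·(0) + (-3.2)·(-4) + (2.8)·(-1) + (1.8)·(2) + (-3.2)·(3)) / 4 = 4/4 = 1
  s[Z,Z] = ((0)·(0) + (-4)·(-4) + (-1)·(-1) + (2)·(2) + (3)·(3)) / 4 = 30/4 = 7.5
  Sample standard deviations s_i = √(s[i,i]):
  s(X) = √(3.8) = 1.9494
  s(Y) = √(8.7) = 2.9496
  s(Z) = √(7.5) = 2.7386

Step 3 — r_{ij} = s_{ij} / (s_i · s_j):
  r[X,X] = 1 (diagonal).
  r[X,Y] = 5.6 / (1.9494 · 2.9496) = 5.6 / 5.7498 = 0.9739
  r[X,Z] = 1.75 / (1.9494 · 2.7386) = 1.75 / 5.3385 = 0.3278
  r[Y,Y] = 1 (diagonal).
  r[Y,Z] = 1 / (2.9496 · 2.7386) = 1 / 8.0777 = 0.1238
  r[Z,Z] = 1 (diagonal).

R is symmetric with unit diagonal. Assembling:

R = [[1, 0.9739, 0.3278],
 [0.9739, 1, 0.1238],
 [0.3278, 0.1238, 1]]
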